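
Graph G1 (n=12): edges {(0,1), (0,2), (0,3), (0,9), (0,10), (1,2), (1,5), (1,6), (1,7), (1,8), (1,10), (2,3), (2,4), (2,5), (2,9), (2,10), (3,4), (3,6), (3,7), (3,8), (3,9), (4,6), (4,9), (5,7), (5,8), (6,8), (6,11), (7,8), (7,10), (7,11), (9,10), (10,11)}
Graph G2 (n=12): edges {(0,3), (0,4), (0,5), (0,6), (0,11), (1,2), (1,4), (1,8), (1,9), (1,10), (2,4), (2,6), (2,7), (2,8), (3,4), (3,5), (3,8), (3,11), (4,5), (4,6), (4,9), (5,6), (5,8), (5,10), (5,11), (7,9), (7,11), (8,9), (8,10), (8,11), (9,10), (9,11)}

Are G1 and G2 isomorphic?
Yes, isomorphic

The graphs are isomorphic.
One valid mapping φ: V(G1) → V(G2): 0→3, 1→8, 2→5, 3→4, 4→6, 5→10, 6→2, 7→9, 8→1, 9→0, 10→11, 11→7

Verify φ preserves adjacency — for each edge of G1, its image is an edge of G2:
  (0,1) → (φ(0),φ(1)) = (3,8) ∈ E(G2) ✓
  (0,2) → (φ(0),φ(2)) = (3,5) ∈ E(G2) ✓
  (0,3) → (φ(0),φ(3)) = (3,4) ∈ E(G2) ✓
  (0,9) → (φ(0),φ(9)) = (0,3) ∈ E(G2) ✓
  (0,10) → (φ(0),φ(10)) = (3,11) ∈ E(G2) ✓
  (1,2) → (φ(1),φ(2)) = (5,8) ∈ E(G2) ✓
  (1,5) → (φ(1),φ(5)) = (8,10) ∈ E(G2) ✓
  (1,6) → (φ(1),φ(6)) = (2,8) ∈ E(G2) ✓
  (1,7) → (φ(1),φ(7)) = (8,9) ∈ E(G2) ✓
  (1,8) → (φ(1),φ(8)) = (1,8) ∈ E(G2) ✓
  (1,10) → (φ(1),φ(10)) = (8,11) ∈ E(G2) ✓
  (2,3) → (φ(2),φ(3)) = (4,5) ∈ E(G2) ✓
  (2,4) → (φ(2),φ(4)) = (5,6) ∈ E(G2) ✓
  (2,5) → (φ(2),φ(5)) = (5,10) ∈ E(G2) ✓
  (2,9) → (φ(2),φ(9)) = (0,5) ∈ E(G2) ✓
  (2,10) → (φ(2),φ(10)) = (5,11) ∈ E(G2) ✓
  (3,4) → (φ(3),φ(4)) = (4,6) ∈ E(G2) ✓
  (3,6) → (φ(3),φ(6)) = (2,4) ∈ E(G2) ✓
  (3,7) → (φ(3),φ(7)) = (4,9) ∈ E(G2) ✓
  (3,8) → (φ(3),φ(8)) = (1,4) ∈ E(G2) ✓
  (3,9) → (φ(3),φ(9)) = (0,4) ∈ E(G2) ✓
  (4,6) → (φ(4),φ(6)) = (2,6) ∈ E(G2) ✓
  (4,9) → (φ(4),φ(9)) = (0,6) ∈ E(G2) ✓
  (5,7) → (φ(5),φ(7)) = (9,10) ∈ E(G2) ✓
  (5,8) → (φ(5),φ(8)) = (1,10) ∈ E(G2) ✓
  (6,8) → (φ(6),φ(8)) = (1,2) ∈ E(G2) ✓
  (6,11) → (φ(6),φ(11)) = (2,7) ∈ E(G2) ✓
  (7,8) → (φ(7),φ(8)) = (1,9) ∈ E(G2) ✓
  (7,10) → (φ(7),φ(10)) = (9,11) ∈ E(G2) ✓
  (7,11) → (φ(7),φ(11)) = (7,9) ∈ E(G2) ✓
  (9,10) → (φ(9),φ(10)) = (0,11) ∈ E(G2) ✓
  (10,11) → (φ(10),φ(11)) = (7,11) ∈ E(G2) ✓
All 32 edges of G1 map to edges of G2, and |E(G1)| = |E(G2)| = 32, so φ is a bijection on edges as well as vertices. Hence G1 ≅ G2.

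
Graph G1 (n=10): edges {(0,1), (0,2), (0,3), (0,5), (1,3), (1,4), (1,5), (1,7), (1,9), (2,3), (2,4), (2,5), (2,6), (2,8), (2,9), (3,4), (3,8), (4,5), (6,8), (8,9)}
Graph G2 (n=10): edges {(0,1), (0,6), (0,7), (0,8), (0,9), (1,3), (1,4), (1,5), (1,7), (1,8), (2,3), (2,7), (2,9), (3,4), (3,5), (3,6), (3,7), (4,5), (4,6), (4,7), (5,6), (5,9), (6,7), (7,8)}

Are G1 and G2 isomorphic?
No, not isomorphic

The graphs are NOT isomorphic.

Counting triangles (3-cliques): G1 has 11, G2 has 18.
Triangle count is an isomorphism invariant, so differing triangle counts rule out isomorphism.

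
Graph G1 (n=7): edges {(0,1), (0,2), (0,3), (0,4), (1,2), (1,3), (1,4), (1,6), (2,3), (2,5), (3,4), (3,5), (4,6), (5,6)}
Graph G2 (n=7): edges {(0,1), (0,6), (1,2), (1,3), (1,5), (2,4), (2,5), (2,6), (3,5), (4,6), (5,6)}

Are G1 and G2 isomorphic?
No, not isomorphic

The graphs are NOT isomorphic.

Degrees in G1: deg(0)=4, deg(1)=5, deg(2)=4, deg(3)=5, deg(4)=4, deg(5)=3, deg(6)=3.
Sorted degree sequence of G1: [5, 5, 4, 4, 4, 3, 3].
Degrees in G2: deg(0)=2, deg(1)=4, deg(2)=4, deg(3)=2, deg(4)=2, deg(5)=4, deg(6)=4.
Sorted degree sequence of G2: [4, 4, 4, 4, 2, 2, 2].
The (sorted) degree sequence is an isomorphism invariant, so since G1 and G2 have different degree sequences they cannot be isomorphic.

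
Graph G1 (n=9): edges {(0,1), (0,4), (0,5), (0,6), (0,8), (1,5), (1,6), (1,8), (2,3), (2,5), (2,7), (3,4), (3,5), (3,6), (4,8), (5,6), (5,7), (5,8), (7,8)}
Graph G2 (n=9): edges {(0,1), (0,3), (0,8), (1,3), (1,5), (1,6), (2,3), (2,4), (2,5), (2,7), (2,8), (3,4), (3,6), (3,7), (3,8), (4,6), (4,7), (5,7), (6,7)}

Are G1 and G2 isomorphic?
Yes, isomorphic

The graphs are isomorphic.
One valid mapping φ: V(G1) → V(G2): 0→7, 1→4, 2→0, 3→1, 4→5, 5→3, 6→6, 7→8, 8→2

Verify φ preserves adjacency — for each edge of G1, its image is an edge of G2:
  (0,1) → (φ(0),φ(1)) = (4,7) ∈ E(G2) ✓
  (0,4) → (φ(0),φ(4)) = (5,7) ∈ E(G2) ✓
  (0,5) → (φ(0),φ(5)) = (3,7) ∈ E(G2) ✓
  (0,6) → (φ(0),φ(6)) = (6,7) ∈ E(G2) ✓
  (0,8) → (φ(0),φ(8)) = (2,7) ∈ E(G2) ✓
  (1,5) → (φ(1),φ(5)) = (3,4) ∈ E(G2) ✓
  (1,6) → (φ(1),φ(6)) = (4,6) ∈ E(G2) ✓
  (1,8) → (φ(1),φ(8)) = (2,4) ∈ E(G2) ✓
  (2,3) → (φ(2),φ(3)) = (0,1) ∈ E(G2) ✓
  (2,5) → (φ(2),φ(5)) = (0,3) ∈ E(G2) ✓
  (2,7) → (φ(2),φ(7)) = (0,8) ∈ E(G2) ✓
  (3,4) → (φ(3),φ(4)) = (1,5) ∈ E(G2) ✓
  (3,5) → (φ(3),φ(5)) = (1,3) ∈ E(G2) ✓
  (3,6) → (φ(3),φ(6)) = (1,6) ∈ E(G2) ✓
  (4,8) → (φ(4),φ(8)) = (2,5) ∈ E(G2) ✓
  (5,6) → (φ(5),φ(6)) = (3,6) ∈ E(G2) ✓
  (5,7) → (φ(5),φ(7)) = (3,8) ∈ E(G2) ✓
  (5,8) → (φ(5),φ(8)) = (2,3) ∈ E(G2) ✓
  (7,8) → (φ(7),φ(8)) = (2,8) ∈ E(G2) ✓
All 19 edges of G1 map to edges of G2, and |E(G1)| = |E(G2)| = 19, so φ is a bijection on edges as well as vertices. Hence G1 ≅ G2.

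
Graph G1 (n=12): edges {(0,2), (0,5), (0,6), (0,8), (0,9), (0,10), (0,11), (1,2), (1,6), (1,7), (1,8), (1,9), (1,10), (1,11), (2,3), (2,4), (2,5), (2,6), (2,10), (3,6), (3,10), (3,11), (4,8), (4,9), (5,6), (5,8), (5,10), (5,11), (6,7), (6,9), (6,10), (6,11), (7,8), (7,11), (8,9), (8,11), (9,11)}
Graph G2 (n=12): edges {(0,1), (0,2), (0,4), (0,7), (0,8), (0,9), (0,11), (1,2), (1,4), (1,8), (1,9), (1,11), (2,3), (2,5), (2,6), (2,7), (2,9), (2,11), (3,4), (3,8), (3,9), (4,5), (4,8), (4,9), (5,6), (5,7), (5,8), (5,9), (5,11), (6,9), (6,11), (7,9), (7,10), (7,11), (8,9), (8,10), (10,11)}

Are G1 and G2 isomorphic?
Yes, isomorphic

The graphs are isomorphic.
One valid mapping φ: V(G1) → V(G2): 0→0, 1→5, 2→8, 3→3, 4→10, 5→1, 6→9, 7→6, 8→11, 9→7, 10→4, 11→2

Verify φ preserves adjacency — for each edge of G1, its image is an edge of G2:
  (0,2) → (φ(0),φ(2)) = (0,8) ∈ E(G2) ✓
  (0,5) → (φ(0),φ(5)) = (0,1) ∈ E(G2) ✓
  (0,6) → (φ(0),φ(6)) = (0,9) ∈ E(G2) ✓
  (0,8) → (φ(0),φ(8)) = (0,11) ∈ E(G2) ✓
  (0,9) → (φ(0),φ(9)) = (0,7) ∈ E(G2) ✓
  (0,10) → (φ(0),φ(10)) = (0,4) ∈ E(G2) ✓
  (0,11) → (φ(0),φ(11)) = (0,2) ∈ E(G2) ✓
  (1,2) → (φ(1),φ(2)) = (5,8) ∈ E(G2) ✓
  (1,6) → (φ(1),φ(6)) = (5,9) ∈ E(G2) ✓
  (1,7) → (φ(1),φ(7)) = (5,6) ∈ E(G2) ✓
  (1,8) → (φ(1),φ(8)) = (5,11) ∈ E(G2) ✓
  (1,9) → (φ(1),φ(9)) = (5,7) ∈ E(G2) ✓
  (1,10) → (φ(1),φ(10)) = (4,5) ∈ E(G2) ✓
  (1,11) → (φ(1),φ(11)) = (2,5) ∈ E(G2) ✓
  (2,3) → (φ(2),φ(3)) = (3,8) ∈ E(G2) ✓
  (2,4) → (φ(2),φ(4)) = (8,10) ∈ E(G2) ✓
  (2,5) → (φ(2),φ(5)) = (1,8) ∈ E(G2) ✓
  (2,6) → (φ(2),φ(6)) = (8,9) ∈ E(G2) ✓
  (2,10) → (φ(2),φ(10)) = (4,8) ∈ E(G2) ✓
  (3,6) → (φ(3),φ(6)) = (3,9) ∈ E(G2) ✓
  (3,10) → (φ(3),φ(10)) = (3,4) ∈ E(G2) ✓
  (3,11) → (φ(3),φ(11)) = (2,3) ∈ E(G2) ✓
  (4,8) → (φ(4),φ(8)) = (10,11) ∈ E(G2) ✓
  (4,9) → (φ(4),φ(9)) = (7,10) ∈ E(G2) ✓
  (5,6) → (φ(5),φ(6)) = (1,9) ∈ E(G2) ✓
  (5,8) → (φ(5),φ(8)) = (1,11) ∈ E(G2) ✓
  (5,10) → (φ(5),φ(10)) = (1,4) ∈ E(G2) ✓
  (5,11) → (φ(5),φ(11)) = (1,2) ∈ E(G2) ✓
  (6,7) → (φ(6),φ(7)) = (6,9) ∈ E(G2) ✓
  (6,9) → (φ(6),φ(9)) = (7,9) ∈ E(G2) ✓
  (6,10) → (φ(6),φ(10)) = (4,9) ∈ E(G2) ✓
  (6,11) → (φ(6),φ(11)) = (2,9) ∈ E(G2) ✓
  (7,8) → (φ(7),φ(8)) = (6,11) ∈ E(G2) ✓
  (7,11) → (φ(7),φ(11)) = (2,6) ∈ E(G2) ✓
  (8,9) → (φ(8),φ(9)) = (7,11) ∈ E(G2) ✓
  (8,11) → (φ(8),φ(11)) = (2,11) ∈ E(G2) ✓
  (9,11) → (φ(9),φ(11)) = (2,7) ∈ E(G2) ✓
All 37 edges of G1 map to edges of G2, and |E(G1)| = |E(G2)| = 37, so φ is a bijection on edges as well as vertices. Hence G1 ≅ G2.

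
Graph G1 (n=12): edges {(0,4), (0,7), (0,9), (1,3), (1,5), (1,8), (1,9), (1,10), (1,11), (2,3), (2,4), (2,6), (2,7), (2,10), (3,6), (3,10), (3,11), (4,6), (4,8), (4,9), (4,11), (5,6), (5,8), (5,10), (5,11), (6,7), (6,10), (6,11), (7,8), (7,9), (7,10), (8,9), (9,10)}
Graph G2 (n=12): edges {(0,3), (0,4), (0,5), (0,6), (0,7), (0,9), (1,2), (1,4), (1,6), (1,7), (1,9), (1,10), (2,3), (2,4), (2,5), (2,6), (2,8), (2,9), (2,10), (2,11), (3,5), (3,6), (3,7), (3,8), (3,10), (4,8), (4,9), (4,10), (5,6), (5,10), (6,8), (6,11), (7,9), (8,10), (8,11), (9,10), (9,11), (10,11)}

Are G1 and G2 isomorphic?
No, not isomorphic

The graphs are NOT isomorphic.

Counting triangles (3-cliques): G1 has 24, G2 has 39.
Triangle count is an isomorphism invariant, so differing triangle counts rule out isomorphism.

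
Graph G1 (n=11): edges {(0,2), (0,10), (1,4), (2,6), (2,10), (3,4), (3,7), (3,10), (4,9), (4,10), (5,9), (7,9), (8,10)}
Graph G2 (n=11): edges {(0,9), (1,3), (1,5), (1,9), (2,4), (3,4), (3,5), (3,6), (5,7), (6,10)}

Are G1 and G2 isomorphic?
No, not isomorphic

The graphs are NOT isomorphic.

Connected components of G1: 1 component(s) with vertex sets [[0, 1, 2, 3, 4, 5, 6, 7, 8, 9, 10]], sizes [11].
Connected components of G2: 2 component(s) with vertex sets [[8], [0, 1, 2, 3, 4, 5, 6, 7, 9, 10]], sizes [1, 10].
The number of connected components (and the multiset of component sizes) is an isomorphism invariant — an isomorphism maps each component of G1 bijectively onto a component of G2. Since G1 has 1 component(s) and G2 has 2, they cannot be isomorphic.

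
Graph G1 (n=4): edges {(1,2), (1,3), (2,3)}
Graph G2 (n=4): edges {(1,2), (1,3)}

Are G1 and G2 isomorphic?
No, not isomorphic

The graphs are NOT isomorphic.

Counting edges: G1 has 3 edge(s); G2 has 2 edge(s).
Edge count is an isomorphism invariant (a bijection on vertices induces a bijection on edges), so differing edge counts rule out isomorphism.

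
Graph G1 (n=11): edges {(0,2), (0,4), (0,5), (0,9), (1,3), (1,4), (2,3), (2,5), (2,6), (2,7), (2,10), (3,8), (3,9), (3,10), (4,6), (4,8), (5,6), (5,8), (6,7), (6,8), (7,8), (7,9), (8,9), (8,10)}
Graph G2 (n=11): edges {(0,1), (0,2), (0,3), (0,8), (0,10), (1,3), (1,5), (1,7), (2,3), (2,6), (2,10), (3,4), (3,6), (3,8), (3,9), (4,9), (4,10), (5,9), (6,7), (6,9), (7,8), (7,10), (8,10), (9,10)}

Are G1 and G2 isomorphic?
Yes, isomorphic

The graphs are isomorphic.
One valid mapping φ: V(G1) → V(G2): 0→7, 1→5, 2→10, 3→9, 4→1, 5→8, 6→0, 7→2, 8→3, 9→6, 10→4

Verify φ preserves adjacency — for each edge of G1, its image is an edge of G2:
  (0,2) → (φ(0),φ(2)) = (7,10) ∈ E(G2) ✓
  (0,4) → (φ(0),φ(4)) = (1,7) ∈ E(G2) ✓
  (0,5) → (φ(0),φ(5)) = (7,8) ∈ E(G2) ✓
  (0,9) → (φ(0),φ(9)) = (6,7) ∈ E(G2) ✓
  (1,3) → (φ(1),φ(3)) = (5,9) ∈ E(G2) ✓
  (1,4) → (φ(1),φ(4)) = (1,5) ∈ E(G2) ✓
  (2,3) → (φ(2),φ(3)) = (9,10) ∈ E(G2) ✓
  (2,5) → (φ(2),φ(5)) = (8,10) ∈ E(G2) ✓
  (2,6) → (φ(2),φ(6)) = (0,10) ∈ E(G2) ✓
  (2,7) → (φ(2),φ(7)) = (2,10) ∈ E(G2) ✓
  (2,10) → (φ(2),φ(10)) = (4,10) ∈ E(G2) ✓
  (3,8) → (φ(3),φ(8)) = (3,9) ∈ E(G2) ✓
  (3,9) → (φ(3),φ(9)) = (6,9) ∈ E(G2) ✓
  (3,10) → (φ(3),φ(10)) = (4,9) ∈ E(G2) ✓
  (4,6) → (φ(4),φ(6)) = (0,1) ∈ E(G2) ✓
  (4,8) → (φ(4),φ(8)) = (1,3) ∈ E(G2) ✓
  (5,6) → (φ(5),φ(6)) = (0,8) ∈ E(G2) ✓
  (5,8) → (φ(5),φ(8)) = (3,8) ∈ E(G2) ✓
  (6,7) → (φ(6),φ(7)) = (0,2) ∈ E(G2) ✓
  (6,8) → (φ(6),φ(8)) = (0,3) ∈ E(G2) ✓
  (7,8) → (φ(7),φ(8)) = (2,3) ∈ E(G2) ✓
  (7,9) → (φ(7),φ(9)) = (2,6) ∈ E(G2) ✓
  (8,9) → (φ(8),φ(9)) = (3,6) ∈ E(G2) ✓
  (8,10) → (φ(8),φ(10)) = (3,4) ∈ E(G2) ✓
All 24 edges of G1 map to edges of G2, and |E(G1)| = |E(G2)| = 24, so φ is a bijection on edges as well as vertices. Hence G1 ≅ G2.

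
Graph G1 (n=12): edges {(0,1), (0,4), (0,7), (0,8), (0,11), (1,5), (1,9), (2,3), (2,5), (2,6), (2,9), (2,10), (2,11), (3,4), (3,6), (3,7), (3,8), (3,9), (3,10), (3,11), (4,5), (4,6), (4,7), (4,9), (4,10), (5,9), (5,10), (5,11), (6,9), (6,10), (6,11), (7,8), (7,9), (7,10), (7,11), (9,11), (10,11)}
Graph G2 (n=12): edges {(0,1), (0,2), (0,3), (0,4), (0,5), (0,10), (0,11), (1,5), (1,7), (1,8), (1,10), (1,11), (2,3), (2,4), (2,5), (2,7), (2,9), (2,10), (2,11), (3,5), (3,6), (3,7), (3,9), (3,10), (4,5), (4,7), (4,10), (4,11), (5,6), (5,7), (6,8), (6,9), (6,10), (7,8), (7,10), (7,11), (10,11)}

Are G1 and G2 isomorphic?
Yes, isomorphic

The graphs are isomorphic.
One valid mapping φ: V(G1) → V(G2): 0→6, 1→8, 2→11, 3→2, 4→5, 5→1, 6→4, 7→3, 8→9, 9→7, 10→0, 11→10

Verify φ preserves adjacency — for each edge of G1, its image is an edge of G2:
  (0,1) → (φ(0),φ(1)) = (6,8) ∈ E(G2) ✓
  (0,4) → (φ(0),φ(4)) = (5,6) ∈ E(G2) ✓
  (0,7) → (φ(0),φ(7)) = (3,6) ∈ E(G2) ✓
  (0,8) → (φ(0),φ(8)) = (6,9) ∈ E(G2) ✓
  (0,11) → (φ(0),φ(11)) = (6,10) ∈ E(G2) ✓
  (1,5) → (φ(1),φ(5)) = (1,8) ∈ E(G2) ✓
  (1,9) → (φ(1),φ(9)) = (7,8) ∈ E(G2) ✓
  (2,3) → (φ(2),φ(3)) = (2,11) ∈ E(G2) ✓
  (2,5) → (φ(2),φ(5)) = (1,11) ∈ E(G2) ✓
  (2,6) → (φ(2),φ(6)) = (4,11) ∈ E(G2) ✓
  (2,9) → (φ(2),φ(9)) = (7,11) ∈ E(G2) ✓
  (2,10) → (φ(2),φ(10)) = (0,11) ∈ E(G2) ✓
  (2,11) → (φ(2),φ(11)) = (10,11) ∈ E(G2) ✓
  (3,4) → (φ(3),φ(4)) = (2,5) ∈ E(G2) ✓
  (3,6) → (φ(3),φ(6)) = (2,4) ∈ E(G2) ✓
  (3,7) → (φ(3),φ(7)) = (2,3) ∈ E(G2) ✓
  (3,8) → (φ(3),φ(8)) = (2,9) ∈ E(G2) ✓
  (3,9) → (φ(3),φ(9)) = (2,7) ∈ E(G2) ✓
  (3,10) → (φ(3),φ(10)) = (0,2) ∈ E(G2) ✓
  (3,11) → (φ(3),φ(11)) = (2,10) ∈ E(G2) ✓
  (4,5) → (φ(4),φ(5)) = (1,5) ∈ E(G2) ✓
  (4,6) → (φ(4),φ(6)) = (4,5) ∈ E(G2) ✓
  (4,7) → (φ(4),φ(7)) = (3,5) ∈ E(G2) ✓
  (4,9) → (φ(4),φ(9)) = (5,7) ∈ E(G2) ✓
  (4,10) → (φ(4),φ(10)) = (0,5) ∈ E(G2) ✓
  (5,9) → (φ(5),φ(9)) = (1,7) ∈ E(G2) ✓
  (5,10) → (φ(5),φ(10)) = (0,1) ∈ E(G2) ✓
  (5,11) → (φ(5),φ(11)) = (1,10) ∈ E(G2) ✓
  (6,9) → (φ(6),φ(9)) = (4,7) ∈ E(G2) ✓
  (6,10) → (φ(6),φ(10)) = (0,4) ∈ E(G2) ✓
  (6,11) → (φ(6),φ(11)) = (4,10) ∈ E(G2) ✓
  (7,8) → (φ(7),φ(8)) = (3,9) ∈ E(G2) ✓
  (7,9) → (φ(7),φ(9)) = (3,7) ∈ E(G2) ✓
  (7,10) → (φ(7),φ(10)) = (0,3) ∈ E(G2) ✓
  (7,11) → (φ(7),φ(11)) = (3,10) ∈ E(G2) ✓
  (9,11) → (φ(9),φ(11)) = (7,10) ∈ E(G2) ✓
  (10,11) → (φ(10),φ(11)) = (0,10) ∈ E(G2) ✓
All 37 edges of G1 map to edges of G2, and |E(G1)| = |E(G2)| = 37, so φ is a bijection on edges as well as vertices. Hence G1 ≅ G2.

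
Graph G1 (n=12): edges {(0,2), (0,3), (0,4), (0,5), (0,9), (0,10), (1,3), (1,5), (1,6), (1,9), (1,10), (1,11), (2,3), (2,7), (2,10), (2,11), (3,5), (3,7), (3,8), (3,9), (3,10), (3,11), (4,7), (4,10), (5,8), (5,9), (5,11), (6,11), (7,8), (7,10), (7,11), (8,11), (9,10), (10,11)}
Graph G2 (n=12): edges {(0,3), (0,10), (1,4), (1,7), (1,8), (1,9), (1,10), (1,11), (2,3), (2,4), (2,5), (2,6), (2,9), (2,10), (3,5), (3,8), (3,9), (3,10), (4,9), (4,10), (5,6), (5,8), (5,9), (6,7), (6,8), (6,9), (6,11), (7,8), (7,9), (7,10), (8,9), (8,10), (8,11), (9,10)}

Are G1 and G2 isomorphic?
Yes, isomorphic

The graphs are isomorphic.
One valid mapping φ: V(G1) → V(G2): 0→6, 1→3, 2→7, 3→9, 4→11, 5→2, 6→0, 7→1, 8→4, 9→5, 10→8, 11→10

Verify φ preserves adjacency — for each edge of G1, its image is an edge of G2:
  (0,2) → (φ(0),φ(2)) = (6,7) ∈ E(G2) ✓
  (0,3) → (φ(0),φ(3)) = (6,9) ∈ E(G2) ✓
  (0,4) → (φ(0),φ(4)) = (6,11) ∈ E(G2) ✓
  (0,5) → (φ(0),φ(5)) = (2,6) ∈ E(G2) ✓
  (0,9) → (φ(0),φ(9)) = (5,6) ∈ E(G2) ✓
  (0,10) → (φ(0),φ(10)) = (6,8) ∈ E(G2) ✓
  (1,3) → (φ(1),φ(3)) = (3,9) ∈ E(G2) ✓
  (1,5) → (φ(1),φ(5)) = (2,3) ∈ E(G2) ✓
  (1,6) → (φ(1),φ(6)) = (0,3) ∈ E(G2) ✓
  (1,9) → (φ(1),φ(9)) = (3,5) ∈ E(G2) ✓
  (1,10) → (φ(1),φ(10)) = (3,8) ∈ E(G2) ✓
  (1,11) → (φ(1),φ(11)) = (3,10) ∈ E(G2) ✓
  (2,3) → (φ(2),φ(3)) = (7,9) ∈ E(G2) ✓
  (2,7) → (φ(2),φ(7)) = (1,7) ∈ E(G2) ✓
  (2,10) → (φ(2),φ(10)) = (7,8) ∈ E(G2) ✓
  (2,11) → (φ(2),φ(11)) = (7,10) ∈ E(G2) ✓
  (3,5) → (φ(3),φ(5)) = (2,9) ∈ E(G2) ✓
  (3,7) → (φ(3),φ(7)) = (1,9) ∈ E(G2) ✓
  (3,8) → (φ(3),φ(8)) = (4,9) ∈ E(G2) ✓
  (3,9) → (φ(3),φ(9)) = (5,9) ∈ E(G2) ✓
  (3,10) → (φ(3),φ(10)) = (8,9) ∈ E(G2) ✓
  (3,11) → (φ(3),φ(11)) = (9,10) ∈ E(G2) ✓
  (4,7) → (φ(4),φ(7)) = (1,11) ∈ E(G2) ✓
  (4,10) → (φ(4),φ(10)) = (8,11) ∈ E(G2) ✓
  (5,8) → (φ(5),φ(8)) = (2,4) ∈ E(G2) ✓
  (5,9) → (φ(5),φ(9)) = (2,5) ∈ E(G2) ✓
  (5,11) → (φ(5),φ(11)) = (2,10) ∈ E(G2) ✓
  (6,11) → (φ(6),φ(11)) = (0,10) ∈ E(G2) ✓
  (7,8) → (φ(7),φ(8)) = (1,4) ∈ E(G2) ✓
  (7,10) → (φ(7),φ(10)) = (1,8) ∈ E(G2) ✓
  (7,11) → (φ(7),φ(11)) = (1,10) ∈ E(G2) ✓
  (8,11) → (φ(8),φ(11)) = (4,10) ∈ E(G2) ✓
  (9,10) → (φ(9),φ(10)) = (5,8) ∈ E(G2) ✓
  (10,11) → (φ(10),φ(11)) = (8,10) ∈ E(G2) ✓
All 34 edges of G1 map to edges of G2, and |E(G1)| = |E(G2)| = 34, so φ is a bijection on edges as well as vertices. Hence G1 ≅ G2.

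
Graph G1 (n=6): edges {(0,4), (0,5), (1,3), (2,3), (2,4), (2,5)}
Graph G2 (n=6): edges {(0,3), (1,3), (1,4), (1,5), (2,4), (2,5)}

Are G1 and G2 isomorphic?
Yes, isomorphic

The graphs are isomorphic.
One valid mapping φ: V(G1) → V(G2): 0→2, 1→0, 2→1, 3→3, 4→4, 5→5

Verify φ preserves adjacency — for each edge of G1, its image is an edge of G2:
  (0,4) → (φ(0),φ(4)) = (2,4) ∈ E(G2) ✓
  (0,5) → (φ(0),φ(5)) = (2,5) ∈ E(G2) ✓
  (1,3) → (φ(1),φ(3)) = (0,3) ∈ E(G2) ✓
  (2,3) → (φ(2),φ(3)) = (1,3) ∈ E(G2) ✓
  (2,4) → (φ(2),φ(4)) = (1,4) ∈ E(G2) ✓
  (2,5) → (φ(2),φ(5)) = (1,5) ∈ E(G2) ✓
All 6 edges of G1 map to edges of G2, and |E(G1)| = |E(G2)| = 6, so φ is a bijection on edges as well as vertices. Hence G1 ≅ G2.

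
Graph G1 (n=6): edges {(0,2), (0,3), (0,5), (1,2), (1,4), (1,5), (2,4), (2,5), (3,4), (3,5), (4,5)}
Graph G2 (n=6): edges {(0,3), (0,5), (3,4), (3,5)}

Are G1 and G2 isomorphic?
No, not isomorphic

The graphs are NOT isomorphic.

Connected components of G1: 1 component(s) with vertex sets [[0, 1, 2, 3, 4, 5]], sizes [6].
Connected components of G2: 3 component(s) with vertex sets [[1], [2], [0, 3, 4, 5]], sizes [1, 1, 4].
The number of connected components (and the multiset of component sizes) is an isomorphism invariant — an isomorphism maps each component of G1 bijectively onto a component of G2. Since G1 has 1 component(s) and G2 has 3, they cannot be isomorphic.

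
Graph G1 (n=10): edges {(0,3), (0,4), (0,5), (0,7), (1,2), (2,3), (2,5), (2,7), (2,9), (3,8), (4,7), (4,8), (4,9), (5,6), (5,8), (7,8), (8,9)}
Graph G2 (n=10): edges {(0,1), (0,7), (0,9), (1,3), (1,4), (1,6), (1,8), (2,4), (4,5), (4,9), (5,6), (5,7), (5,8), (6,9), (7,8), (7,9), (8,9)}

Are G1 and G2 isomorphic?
Yes, isomorphic

The graphs are isomorphic.
One valid mapping φ: V(G1) → V(G2): 0→5, 1→3, 2→1, 3→6, 4→7, 5→4, 6→2, 7→8, 8→9, 9→0

Verify φ preserves adjacency — for each edge of G1, its image is an edge of G2:
  (0,3) → (φ(0),φ(3)) = (5,6) ∈ E(G2) ✓
  (0,4) → (φ(0),φ(4)) = (5,7) ∈ E(G2) ✓
  (0,5) → (φ(0),φ(5)) = (4,5) ∈ E(G2) ✓
  (0,7) → (φ(0),φ(7)) = (5,8) ∈ E(G2) ✓
  (1,2) → (φ(1),φ(2)) = (1,3) ∈ E(G2) ✓
  (2,3) → (φ(2),φ(3)) = (1,6) ∈ E(G2) ✓
  (2,5) → (φ(2),φ(5)) = (1,4) ∈ E(G2) ✓
  (2,7) → (φ(2),φ(7)) = (1,8) ∈ E(G2) ✓
  (2,9) → (φ(2),φ(9)) = (0,1) ∈ E(G2) ✓
  (3,8) → (φ(3),φ(8)) = (6,9) ∈ E(G2) ✓
  (4,7) → (φ(4),φ(7)) = (7,8) ∈ E(G2) ✓
  (4,8) → (φ(4),φ(8)) = (7,9) ∈ E(G2) ✓
  (4,9) → (φ(4),φ(9)) = (0,7) ∈ E(G2) ✓
  (5,6) → (φ(5),φ(6)) = (2,4) ∈ E(G2) ✓
  (5,8) → (φ(5),φ(8)) = (4,9) ∈ E(G2) ✓
  (7,8) → (φ(7),φ(8)) = (8,9) ∈ E(G2) ✓
  (8,9) → (φ(8),φ(9)) = (0,9) ∈ E(G2) ✓
All 17 edges of G1 map to edges of G2, and |E(G1)| = |E(G2)| = 17, so φ is a bijection on edges as well as vertices. Hence G1 ≅ G2.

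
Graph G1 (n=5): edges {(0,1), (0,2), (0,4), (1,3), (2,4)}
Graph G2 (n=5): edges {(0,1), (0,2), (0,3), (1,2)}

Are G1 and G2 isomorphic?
No, not isomorphic

The graphs are NOT isomorphic.

Connected components of G1: 1 component(s) with vertex sets [[0, 1, 2, 3, 4]], sizes [5].
Connected components of G2: 2 component(s) with vertex sets [[4], [0, 1, 2, 3]], sizes [1, 4].
The number of connected components (and the multiset of component sizes) is an isomorphism invariant — an isomorphism maps each component of G1 bijectively onto a component of G2. Since G1 has 1 component(s) and G2 has 2, they cannot be isomorphic.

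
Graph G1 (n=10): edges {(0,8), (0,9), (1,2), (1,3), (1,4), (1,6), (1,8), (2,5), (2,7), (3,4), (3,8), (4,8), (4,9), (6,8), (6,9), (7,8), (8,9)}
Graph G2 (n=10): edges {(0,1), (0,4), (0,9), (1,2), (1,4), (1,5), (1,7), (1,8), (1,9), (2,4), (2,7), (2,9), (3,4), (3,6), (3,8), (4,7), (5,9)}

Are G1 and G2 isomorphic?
Yes, isomorphic

The graphs are isomorphic.
One valid mapping φ: V(G1) → V(G2): 0→5, 1→4, 2→3, 3→7, 4→2, 5→6, 6→0, 7→8, 8→1, 9→9

Verify φ preserves adjacency — for each edge of G1, its image is an edge of G2:
  (0,8) → (φ(0),φ(8)) = (1,5) ∈ E(G2) ✓
  (0,9) → (φ(0),φ(9)) = (5,9) ∈ E(G2) ✓
  (1,2) → (φ(1),φ(2)) = (3,4) ∈ E(G2) ✓
  (1,3) → (φ(1),φ(3)) = (4,7) ∈ E(G2) ✓
  (1,4) → (φ(1),φ(4)) = (2,4) ∈ E(G2) ✓
  (1,6) → (φ(1),φ(6)) = (0,4) ∈ E(G2) ✓
  (1,8) → (φ(1),φ(8)) = (1,4) ∈ E(G2) ✓
  (2,5) → (φ(2),φ(5)) = (3,6) ∈ E(G2) ✓
  (2,7) → (φ(2),φ(7)) = (3,8) ∈ E(G2) ✓
  (3,4) → (φ(3),φ(4)) = (2,7) ∈ E(G2) ✓
  (3,8) → (φ(3),φ(8)) = (1,7) ∈ E(G2) ✓
  (4,8) → (φ(4),φ(8)) = (1,2) ∈ E(G2) ✓
  (4,9) → (φ(4),φ(9)) = (2,9) ∈ E(G2) ✓
  (6,8) → (φ(6),φ(8)) = (0,1) ∈ E(G2) ✓
  (6,9) → (φ(6),φ(9)) = (0,9) ∈ E(G2) ✓
  (7,8) → (φ(7),φ(8)) = (1,8) ∈ E(G2) ✓
  (8,9) → (φ(8),φ(9)) = (1,9) ∈ E(G2) ✓
All 17 edges of G1 map to edges of G2, and |E(G1)| = |E(G2)| = 17, so φ is a bijection on edges as well as vertices. Hence G1 ≅ G2.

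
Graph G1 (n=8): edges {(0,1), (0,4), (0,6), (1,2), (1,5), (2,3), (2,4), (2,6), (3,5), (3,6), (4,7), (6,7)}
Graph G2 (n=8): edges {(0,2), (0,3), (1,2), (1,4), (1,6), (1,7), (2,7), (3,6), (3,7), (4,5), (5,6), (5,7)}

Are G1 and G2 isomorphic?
Yes, isomorphic

The graphs are isomorphic.
One valid mapping φ: V(G1) → V(G2): 0→6, 1→3, 2→7, 3→2, 4→5, 5→0, 6→1, 7→4

Verify φ preserves adjacency — for each edge of G1, its image is an edge of G2:
  (0,1) → (φ(0),φ(1)) = (3,6) ∈ E(G2) ✓
  (0,4) → (φ(0),φ(4)) = (5,6) ∈ E(G2) ✓
  (0,6) → (φ(0),φ(6)) = (1,6) ∈ E(G2) ✓
  (1,2) → (φ(1),φ(2)) = (3,7) ∈ E(G2) ✓
  (1,5) → (φ(1),φ(5)) = (0,3) ∈ E(G2) ✓
  (2,3) → (φ(2),φ(3)) = (2,7) ∈ E(G2) ✓
  (2,4) → (φ(2),φ(4)) = (5,7) ∈ E(G2) ✓
  (2,6) → (φ(2),φ(6)) = (1,7) ∈ E(G2) ✓
  (3,5) → (φ(3),φ(5)) = (0,2) ∈ E(G2) ✓
  (3,6) → (φ(3),φ(6)) = (1,2) ∈ E(G2) ✓
  (4,7) → (φ(4),φ(7)) = (4,5) ∈ E(G2) ✓
  (6,7) → (φ(6),φ(7)) = (1,4) ∈ E(G2) ✓
All 12 edges of G1 map to edges of G2, and |E(G1)| = |E(G2)| = 12, so φ is a bijection on edges as well as vertices. Hence G1 ≅ G2.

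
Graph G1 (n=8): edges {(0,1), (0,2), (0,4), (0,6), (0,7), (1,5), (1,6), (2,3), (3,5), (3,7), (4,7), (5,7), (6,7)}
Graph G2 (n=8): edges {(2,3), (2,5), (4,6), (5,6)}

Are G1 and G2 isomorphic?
No, not isomorphic

The graphs are NOT isomorphic.

Connected components of G1: 1 component(s) with vertex sets [[0, 1, 2, 3, 4, 5, 6, 7]], sizes [8].
Connected components of G2: 4 component(s) with vertex sets [[0], [1], [7], [2, 3, 4, 5, 6]], sizes [1, 1, 1, 5].
The number of connected components (and the multiset of component sizes) is an isomorphism invariant — an isomorphism maps each component of G1 bijectively onto a component of G2. Since G1 has 1 component(s) and G2 has 4, they cannot be isomorphic.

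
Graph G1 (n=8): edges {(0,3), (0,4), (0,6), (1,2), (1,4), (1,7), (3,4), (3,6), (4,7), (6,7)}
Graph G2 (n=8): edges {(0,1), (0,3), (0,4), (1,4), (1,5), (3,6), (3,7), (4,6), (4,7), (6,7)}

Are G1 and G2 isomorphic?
Yes, isomorphic

The graphs are isomorphic.
One valid mapping φ: V(G1) → V(G2): 0→6, 1→1, 2→5, 3→7, 4→4, 5→2, 6→3, 7→0

Verify φ preserves adjacency — for each edge of G1, its image is an edge of G2:
  (0,3) → (φ(0),φ(3)) = (6,7) ∈ E(G2) ✓
  (0,4) → (φ(0),φ(4)) = (4,6) ∈ E(G2) ✓
  (0,6) → (φ(0),φ(6)) = (3,6) ∈ E(G2) ✓
  (1,2) → (φ(1),φ(2)) = (1,5) ∈ E(G2) ✓
  (1,4) → (φ(1),φ(4)) = (1,4) ∈ E(G2) ✓
  (1,7) → (φ(1),φ(7)) = (0,1) ∈ E(G2) ✓
  (3,4) → (φ(3),φ(4)) = (4,7) ∈ E(G2) ✓
  (3,6) → (φ(3),φ(6)) = (3,7) ∈ E(G2) ✓
  (4,7) → (φ(4),φ(7)) = (0,4) ∈ E(G2) ✓
  (6,7) → (φ(6),φ(7)) = (0,3) ∈ E(G2) ✓
All 10 edges of G1 map to edges of G2, and |E(G1)| = |E(G2)| = 10, so φ is a bijection on edges as well as vertices. Hence G1 ≅ G2.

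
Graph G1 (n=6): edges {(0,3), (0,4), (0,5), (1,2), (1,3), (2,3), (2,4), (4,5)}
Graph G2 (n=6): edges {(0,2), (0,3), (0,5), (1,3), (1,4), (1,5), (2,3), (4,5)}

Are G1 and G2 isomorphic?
Yes, isomorphic

The graphs are isomorphic.
One valid mapping φ: V(G1) → V(G2): 0→0, 1→4, 2→1, 3→5, 4→3, 5→2

Verify φ preserves adjacency — for each edge of G1, its image is an edge of G2:
  (0,3) → (φ(0),φ(3)) = (0,5) ∈ E(G2) ✓
  (0,4) → (φ(0),φ(4)) = (0,3) ∈ E(G2) ✓
  (0,5) → (φ(0),φ(5)) = (0,2) ∈ E(G2) ✓
  (1,2) → (φ(1),φ(2)) = (1,4) ∈ E(G2) ✓
  (1,3) → (φ(1),φ(3)) = (4,5) ∈ E(G2) ✓
  (2,3) → (φ(2),φ(3)) = (1,5) ∈ E(G2) ✓
  (2,4) → (φ(2),φ(4)) = (1,3) ∈ E(G2) ✓
  (4,5) → (φ(4),φ(5)) = (2,3) ∈ E(G2) ✓
All 8 edges of G1 map to edges of G2, and |E(G1)| = |E(G2)| = 8, so φ is a bijection on edges as well as vertices. Hence G1 ≅ G2.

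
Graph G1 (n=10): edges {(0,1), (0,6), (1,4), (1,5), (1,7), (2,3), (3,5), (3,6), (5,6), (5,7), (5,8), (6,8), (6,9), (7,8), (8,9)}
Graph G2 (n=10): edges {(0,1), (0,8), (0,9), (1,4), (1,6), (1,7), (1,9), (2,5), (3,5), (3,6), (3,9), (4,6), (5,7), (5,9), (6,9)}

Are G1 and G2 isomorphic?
Yes, isomorphic

The graphs are isomorphic.
One valid mapping φ: V(G1) → V(G2): 0→7, 1→5, 2→8, 3→0, 4→2, 5→9, 6→1, 7→3, 8→6, 9→4

Verify φ preserves adjacency — for each edge of G1, its image is an edge of G2:
  (0,1) → (φ(0),φ(1)) = (5,7) ∈ E(G2) ✓
  (0,6) → (φ(0),φ(6)) = (1,7) ∈ E(G2) ✓
  (1,4) → (φ(1),φ(4)) = (2,5) ∈ E(G2) ✓
  (1,5) → (φ(1),φ(5)) = (5,9) ∈ E(G2) ✓
  (1,7) → (φ(1),φ(7)) = (3,5) ∈ E(G2) ✓
  (2,3) → (φ(2),φ(3)) = (0,8) ∈ E(G2) ✓
  (3,5) → (φ(3),φ(5)) = (0,9) ∈ E(G2) ✓
  (3,6) → (φ(3),φ(6)) = (0,1) ∈ E(G2) ✓
  (5,6) → (φ(5),φ(6)) = (1,9) ∈ E(G2) ✓
  (5,7) → (φ(5),φ(7)) = (3,9) ∈ E(G2) ✓
  (5,8) → (φ(5),φ(8)) = (6,9) ∈ E(G2) ✓
  (6,8) → (φ(6),φ(8)) = (1,6) ∈ E(G2) ✓
  (6,9) → (φ(6),φ(9)) = (1,4) ∈ E(G2) ✓
  (7,8) → (φ(7),φ(8)) = (3,6) ∈ E(G2) ✓
  (8,9) → (φ(8),φ(9)) = (4,6) ∈ E(G2) ✓
All 15 edges of G1 map to edges of G2, and |E(G1)| = |E(G2)| = 15, so φ is a bijection on edges as well as vertices. Hence G1 ≅ G2.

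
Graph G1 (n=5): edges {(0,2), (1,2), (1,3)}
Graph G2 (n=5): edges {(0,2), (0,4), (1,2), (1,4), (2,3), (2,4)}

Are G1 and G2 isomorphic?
No, not isomorphic

The graphs are NOT isomorphic.

Degrees in G1: deg(0)=1, deg(1)=2, deg(2)=2, deg(3)=1, deg(4)=0.
Sorted degree sequence of G1: [2, 2, 1, 1, 0].
Degrees in G2: deg(0)=2, deg(1)=2, deg(2)=4, deg(3)=1, deg(4)=3.
Sorted degree sequence of G2: [4, 3, 2, 2, 1].
The (sorted) degree sequence is an isomorphism invariant, so since G1 and G2 have different degree sequences they cannot be isomorphic.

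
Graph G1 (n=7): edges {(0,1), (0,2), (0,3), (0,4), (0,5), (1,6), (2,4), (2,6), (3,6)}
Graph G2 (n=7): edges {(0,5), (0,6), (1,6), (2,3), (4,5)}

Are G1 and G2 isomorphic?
No, not isomorphic

The graphs are NOT isomorphic.

Counting triangles (3-cliques): G1 has 1, G2 has 0.
Triangle count is an isomorphism invariant, so differing triangle counts rule out isomorphism.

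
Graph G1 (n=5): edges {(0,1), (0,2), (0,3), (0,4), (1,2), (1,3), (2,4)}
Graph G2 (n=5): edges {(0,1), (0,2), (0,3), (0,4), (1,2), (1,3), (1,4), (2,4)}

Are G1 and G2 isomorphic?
No, not isomorphic

The graphs are NOT isomorphic.

Counting edges: G1 has 7 edge(s); G2 has 8 edge(s).
Edge count is an isomorphism invariant (a bijection on vertices induces a bijection on edges), so differing edge counts rule out isomorphism.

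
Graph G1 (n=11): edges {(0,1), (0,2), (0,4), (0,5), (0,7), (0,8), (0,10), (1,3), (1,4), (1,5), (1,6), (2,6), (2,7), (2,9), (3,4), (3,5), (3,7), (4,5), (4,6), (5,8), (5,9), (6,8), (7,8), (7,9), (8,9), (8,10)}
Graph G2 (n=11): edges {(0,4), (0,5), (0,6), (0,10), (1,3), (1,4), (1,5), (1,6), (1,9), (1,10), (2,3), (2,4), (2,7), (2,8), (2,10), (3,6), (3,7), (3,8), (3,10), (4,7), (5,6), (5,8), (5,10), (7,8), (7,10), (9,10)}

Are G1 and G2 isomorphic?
Yes, isomorphic

The graphs are isomorphic.
One valid mapping φ: V(G1) → V(G2): 0→10, 1→2, 2→0, 3→8, 4→7, 5→3, 6→4, 7→5, 8→1, 9→6, 10→9

Verify φ preserves adjacency — for each edge of G1, its image is an edge of G2:
  (0,1) → (φ(0),φ(1)) = (2,10) ∈ E(G2) ✓
  (0,2) → (φ(0),φ(2)) = (0,10) ∈ E(G2) ✓
  (0,4) → (φ(0),φ(4)) = (7,10) ∈ E(G2) ✓
  (0,5) → (φ(0),φ(5)) = (3,10) ∈ E(G2) ✓
  (0,7) → (φ(0),φ(7)) = (5,10) ∈ E(G2) ✓
  (0,8) → (φ(0),φ(8)) = (1,10) ∈ E(G2) ✓
  (0,10) → (φ(0),φ(10)) = (9,10) ∈ E(G2) ✓
  (1,3) → (φ(1),φ(3)) = (2,8) ∈ E(G2) ✓
  (1,4) → (φ(1),φ(4)) = (2,7) ∈ E(G2) ✓
  (1,5) → (φ(1),φ(5)) = (2,3) ∈ E(G2) ✓
  (1,6) → (φ(1),φ(6)) = (2,4) ∈ E(G2) ✓
  (2,6) → (φ(2),φ(6)) = (0,4) ∈ E(G2) ✓
  (2,7) → (φ(2),φ(7)) = (0,5) ∈ E(G2) ✓
  (2,9) → (φ(2),φ(9)) = (0,6) ∈ E(G2) ✓
  (3,4) → (φ(3),φ(4)) = (7,8) ∈ E(G2) ✓
  (3,5) → (φ(3),φ(5)) = (3,8) ∈ E(G2) ✓
  (3,7) → (φ(3),φ(7)) = (5,8) ∈ E(G2) ✓
  (4,5) → (φ(4),φ(5)) = (3,7) ∈ E(G2) ✓
  (4,6) → (φ(4),φ(6)) = (4,7) ∈ E(G2) ✓
  (5,8) → (φ(5),φ(8)) = (1,3) ∈ E(G2) ✓
  (5,9) → (φ(5),φ(9)) = (3,6) ∈ E(G2) ✓
  (6,8) → (φ(6),φ(8)) = (1,4) ∈ E(G2) ✓
  (7,8) → (φ(7),φ(8)) = (1,5) ∈ E(G2) ✓
  (7,9) → (φ(7),φ(9)) = (5,6) ∈ E(G2) ✓
  (8,9) → (φ(8),φ(9)) = (1,6) ∈ E(G2) ✓
  (8,10) → (φ(8),φ(10)) = (1,9) ∈ E(G2) ✓
All 26 edges of G1 map to edges of G2, and |E(G1)| = |E(G2)| = 26, so φ is a bijection on edges as well as vertices. Hence G1 ≅ G2.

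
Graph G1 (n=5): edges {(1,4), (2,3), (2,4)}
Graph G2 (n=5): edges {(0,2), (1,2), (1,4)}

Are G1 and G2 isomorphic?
Yes, isomorphic

The graphs are isomorphic.
One valid mapping φ: V(G1) → V(G2): 0→3, 1→0, 2→1, 3→4, 4→2

Verify φ preserves adjacency — for each edge of G1, its image is an edge of G2:
  (1,4) → (φ(1),φ(4)) = (0,2) ∈ E(G2) ✓
  (2,3) → (φ(2),φ(3)) = (1,4) ∈ E(G2) ✓
  (2,4) → (φ(2),φ(4)) = (1,2) ∈ E(G2) ✓
All 3 edges of G1 map to edges of G2, and |E(G1)| = |E(G2)| = 3, so φ is a bijection on edges as well as vertices. Hence G1 ≅ G2.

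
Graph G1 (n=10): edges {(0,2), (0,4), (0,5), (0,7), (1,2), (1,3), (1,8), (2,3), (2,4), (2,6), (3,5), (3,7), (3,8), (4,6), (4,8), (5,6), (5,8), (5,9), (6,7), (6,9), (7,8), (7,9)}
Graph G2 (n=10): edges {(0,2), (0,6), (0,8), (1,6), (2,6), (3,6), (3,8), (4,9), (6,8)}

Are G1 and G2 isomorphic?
No, not isomorphic

The graphs are NOT isomorphic.

Connected components of G1: 1 component(s) with vertex sets [[0, 1, 2, 3, 4, 5, 6, 7, 8, 9]], sizes [10].
Connected components of G2: 4 component(s) with vertex sets [[5], [7], [4, 9], [0, 1, 2, 3, 6, 8]], sizes [1, 1, 2, 6].
The number of connected components (and the multiset of component sizes) is an isomorphism invariant — an isomorphism maps each component of G1 bijectively onto a component of G2. Since G1 has 1 component(s) and G2 has 4, they cannot be isomorphic.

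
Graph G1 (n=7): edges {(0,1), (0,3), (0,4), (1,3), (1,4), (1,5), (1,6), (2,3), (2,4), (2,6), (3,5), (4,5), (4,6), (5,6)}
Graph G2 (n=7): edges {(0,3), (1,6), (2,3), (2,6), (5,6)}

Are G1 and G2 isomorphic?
No, not isomorphic

The graphs are NOT isomorphic.

Connected components of G1: 1 component(s) with vertex sets [[0, 1, 2, 3, 4, 5, 6]], sizes [7].
Connected components of G2: 2 component(s) with vertex sets [[4], [0, 1, 2, 3, 5, 6]], sizes [1, 6].
The number of connected components (and the multiset of component sizes) is an isomorphism invariant — an isomorphism maps each component of G1 bijectively onto a component of G2. Since G1 has 1 component(s) and G2 has 2, they cannot be isomorphic.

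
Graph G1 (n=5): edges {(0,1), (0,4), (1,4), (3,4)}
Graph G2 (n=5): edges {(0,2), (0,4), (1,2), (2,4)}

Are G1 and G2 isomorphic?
Yes, isomorphic

The graphs are isomorphic.
One valid mapping φ: V(G1) → V(G2): 0→4, 1→0, 2→3, 3→1, 4→2

Verify φ preserves adjacency — for each edge of G1, its image is an edge of G2:
  (0,1) → (φ(0),φ(1)) = (0,4) ∈ E(G2) ✓
  (0,4) → (φ(0),φ(4)) = (2,4) ∈ E(G2) ✓
  (1,4) → (φ(1),φ(4)) = (0,2) ∈ E(G2) ✓
  (3,4) → (φ(3),φ(4)) = (1,2) ∈ E(G2) ✓
All 4 edges of G1 map to edges of G2, and |E(G1)| = |E(G2)| = 4, so φ is a bijection on edges as well as vertices. Hence G1 ≅ G2.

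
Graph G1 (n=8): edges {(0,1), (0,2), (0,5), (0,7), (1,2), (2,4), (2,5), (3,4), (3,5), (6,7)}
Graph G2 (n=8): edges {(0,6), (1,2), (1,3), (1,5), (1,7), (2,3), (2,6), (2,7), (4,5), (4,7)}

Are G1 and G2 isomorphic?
Yes, isomorphic

The graphs are isomorphic.
One valid mapping φ: V(G1) → V(G2): 0→2, 1→3, 2→1, 3→4, 4→5, 5→7, 6→0, 7→6

Verify φ preserves adjacency — for each edge of G1, its image is an edge of G2:
  (0,1) → (φ(0),φ(1)) = (2,3) ∈ E(G2) ✓
  (0,2) → (φ(0),φ(2)) = (1,2) ∈ E(G2) ✓
  (0,5) → (φ(0),φ(5)) = (2,7) ∈ E(G2) ✓
  (0,7) → (φ(0),φ(7)) = (2,6) ∈ E(G2) ✓
  (1,2) → (φ(1),φ(2)) = (1,3) ∈ E(G2) ✓
  (2,4) → (φ(2),φ(4)) = (1,5) ∈ E(G2) ✓
  (2,5) → (φ(2),φ(5)) = (1,7) ∈ E(G2) ✓
  (3,4) → (φ(3),φ(4)) = (4,5) ∈ E(G2) ✓
  (3,5) → (φ(3),φ(5)) = (4,7) ∈ E(G2) ✓
  (6,7) → (φ(6),φ(7)) = (0,6) ∈ E(G2) ✓
All 10 edges of G1 map to edges of G2, and |E(G1)| = |E(G2)| = 10, so φ is a bijection on edges as well as vertices. Hence G1 ≅ G2.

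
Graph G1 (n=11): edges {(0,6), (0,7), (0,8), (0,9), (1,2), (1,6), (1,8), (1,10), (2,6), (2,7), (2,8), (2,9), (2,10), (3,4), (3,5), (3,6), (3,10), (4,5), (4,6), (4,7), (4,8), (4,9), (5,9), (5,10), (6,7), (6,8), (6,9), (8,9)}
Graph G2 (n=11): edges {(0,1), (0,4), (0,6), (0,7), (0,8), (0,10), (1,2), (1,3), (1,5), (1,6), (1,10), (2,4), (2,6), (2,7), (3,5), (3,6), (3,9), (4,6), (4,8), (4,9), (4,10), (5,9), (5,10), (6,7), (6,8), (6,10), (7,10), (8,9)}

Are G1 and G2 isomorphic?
Yes, isomorphic

The graphs are isomorphic.
One valid mapping φ: V(G1) → V(G2): 0→7, 1→8, 2→4, 3→3, 4→1, 5→5, 6→6, 7→2, 8→0, 9→10, 10→9

Verify φ preserves adjacency — for each edge of G1, its image is an edge of G2:
  (0,6) → (φ(0),φ(6)) = (6,7) ∈ E(G2) ✓
  (0,7) → (φ(0),φ(7)) = (2,7) ∈ E(G2) ✓
  (0,8) → (φ(0),φ(8)) = (0,7) ∈ E(G2) ✓
  (0,9) → (φ(0),φ(9)) = (7,10) ∈ E(G2) ✓
  (1,2) → (φ(1),φ(2)) = (4,8) ∈ E(G2) ✓
  (1,6) → (φ(1),φ(6)) = (6,8) ∈ E(G2) ✓
  (1,8) → (φ(1),φ(8)) = (0,8) ∈ E(G2) ✓
  (1,10) → (φ(1),φ(10)) = (8,9) ∈ E(G2) ✓
  (2,6) → (φ(2),φ(6)) = (4,6) ∈ E(G2) ✓
  (2,7) → (φ(2),φ(7)) = (2,4) ∈ E(G2) ✓
  (2,8) → (φ(2),φ(8)) = (0,4) ∈ E(G2) ✓
  (2,9) → (φ(2),φ(9)) = (4,10) ∈ E(G2) ✓
  (2,10) → (φ(2),φ(10)) = (4,9) ∈ E(G2) ✓
  (3,4) → (φ(3),φ(4)) = (1,3) ∈ E(G2) ✓
  (3,5) → (φ(3),φ(5)) = (3,5) ∈ E(G2) ✓
  (3,6) → (φ(3),φ(6)) = (3,6) ∈ E(G2) ✓
  (3,10) → (φ(3),φ(10)) = (3,9) ∈ E(G2) ✓
  (4,5) → (φ(4),φ(5)) = (1,5) ∈ E(G2) ✓
  (4,6) → (φ(4),φ(6)) = (1,6) ∈ E(G2) ✓
  (4,7) → (φ(4),φ(7)) = (1,2) ∈ E(G2) ✓
  (4,8) → (φ(4),φ(8)) = (0,1) ∈ E(G2) ✓
  (4,9) → (φ(4),φ(9)) = (1,10) ∈ E(G2) ✓
  (5,9) → (φ(5),φ(9)) = (5,10) ∈ E(G2) ✓
  (5,10) → (φ(5),φ(10)) = (5,9) ∈ E(G2) ✓
  (6,7) → (φ(6),φ(7)) = (2,6) ∈ E(G2) ✓
  (6,8) → (φ(6),φ(8)) = (0,6) ∈ E(G2) ✓
  (6,9) → (φ(6),φ(9)) = (6,10) ∈ E(G2) ✓
  (8,9) → (φ(8),φ(9)) = (0,10) ∈ E(G2) ✓
All 28 edges of G1 map to edges of G2, and |E(G1)| = |E(G2)| = 28, so φ is a bijection on edges as well as vertices. Hence G1 ≅ G2.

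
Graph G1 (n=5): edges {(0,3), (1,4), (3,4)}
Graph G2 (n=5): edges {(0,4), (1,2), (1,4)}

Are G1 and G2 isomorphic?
Yes, isomorphic

The graphs are isomorphic.
One valid mapping φ: V(G1) → V(G2): 0→2, 1→0, 2→3, 3→1, 4→4

Verify φ preserves adjacency — for each edge of G1, its image is an edge of G2:
  (0,3) → (φ(0),φ(3)) = (1,2) ∈ E(G2) ✓
  (1,4) → (φ(1),φ(4)) = (0,4) ∈ E(G2) ✓
  (3,4) → (φ(3),φ(4)) = (1,4) ∈ E(G2) ✓
All 3 edges of G1 map to edges of G2, and |E(G1)| = |E(G2)| = 3, so φ is a bijection on edges as well as vertices. Hence G1 ≅ G2.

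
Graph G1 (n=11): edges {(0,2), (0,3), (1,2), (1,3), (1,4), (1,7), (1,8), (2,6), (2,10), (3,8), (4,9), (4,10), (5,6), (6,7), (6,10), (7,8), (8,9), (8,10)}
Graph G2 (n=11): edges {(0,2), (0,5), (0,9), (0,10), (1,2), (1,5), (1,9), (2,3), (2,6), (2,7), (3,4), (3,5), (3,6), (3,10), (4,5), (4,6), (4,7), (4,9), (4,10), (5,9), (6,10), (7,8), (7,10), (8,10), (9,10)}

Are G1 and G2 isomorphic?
No, not isomorphic

The graphs are NOT isomorphic.

Degrees in G1: deg(0)=2, deg(1)=5, deg(2)=4, deg(3)=3, deg(4)=3, deg(5)=1, deg(6)=4, deg(7)=3, deg(8)=5, deg(9)=2, deg(10)=4.
Sorted degree sequence of G1: [5, 5, 4, 4, 4, 3, 3, 3, 2, 2, 1].
Degrees in G2: deg(0)=4, deg(1)=3, deg(2)=5, deg(3)=5, deg(4)=6, deg(5)=5, deg(6)=4, deg(7)=4, deg(8)=2, deg(9)=5, deg(10)=7.
Sorted degree sequence of G2: [7, 6, 5, 5, 5, 5, 4, 4, 4, 3, 2].
The (sorted) degree sequence is an isomorphism invariant, so since G1 and G2 have different degree sequences they cannot be isomorphic.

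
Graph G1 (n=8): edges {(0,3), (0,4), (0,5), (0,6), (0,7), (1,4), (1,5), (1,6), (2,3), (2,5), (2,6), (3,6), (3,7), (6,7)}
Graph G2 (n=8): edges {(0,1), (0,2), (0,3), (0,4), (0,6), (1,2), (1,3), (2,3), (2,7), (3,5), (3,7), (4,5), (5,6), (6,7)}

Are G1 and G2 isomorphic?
Yes, isomorphic

The graphs are isomorphic.
One valid mapping φ: V(G1) → V(G2): 0→0, 1→5, 2→7, 3→2, 4→4, 5→6, 6→3, 7→1

Verify φ preserves adjacency — for each edge of G1, its image is an edge of G2:
  (0,3) → (φ(0),φ(3)) = (0,2) ∈ E(G2) ✓
  (0,4) → (φ(0),φ(4)) = (0,4) ∈ E(G2) ✓
  (0,5) → (φ(0),φ(5)) = (0,6) ∈ E(G2) ✓
  (0,6) → (φ(0),φ(6)) = (0,3) ∈ E(G2) ✓
  (0,7) → (φ(0),φ(7)) = (0,1) ∈ E(G2) ✓
  (1,4) → (φ(1),φ(4)) = (4,5) ∈ E(G2) ✓
  (1,5) → (φ(1),φ(5)) = (5,6) ∈ E(G2) ✓
  (1,6) → (φ(1),φ(6)) = (3,5) ∈ E(G2) ✓
  (2,3) → (φ(2),φ(3)) = (2,7) ∈ E(G2) ✓
  (2,5) → (φ(2),φ(5)) = (6,7) ∈ E(G2) ✓
  (2,6) → (φ(2),φ(6)) = (3,7) ∈ E(G2) ✓
  (3,6) → (φ(3),φ(6)) = (2,3) ∈ E(G2) ✓
  (3,7) → (φ(3),φ(7)) = (1,2) ∈ E(G2) ✓
  (6,7) → (φ(6),φ(7)) = (1,3) ∈ E(G2) ✓
All 14 edges of G1 map to edges of G2, and |E(G1)| = |E(G2)| = 14, so φ is a bijection on edges as well as vertices. Hence G1 ≅ G2.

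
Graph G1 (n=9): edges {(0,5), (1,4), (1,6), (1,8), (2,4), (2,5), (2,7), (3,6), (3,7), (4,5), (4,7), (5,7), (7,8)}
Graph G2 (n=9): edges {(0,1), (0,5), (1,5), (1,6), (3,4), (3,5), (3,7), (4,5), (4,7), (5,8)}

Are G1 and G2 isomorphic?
No, not isomorphic

The graphs are NOT isomorphic.

Connected components of G1: 1 component(s) with vertex sets [[0, 1, 2, 3, 4, 5, 6, 7, 8]], sizes [9].
Connected components of G2: 2 component(s) with vertex sets [[2], [0, 1, 3, 4, 5, 6, 7, 8]], sizes [1, 8].
The number of connected components (and the multiset of component sizes) is an isomorphism invariant — an isomorphism maps each component of G1 bijectively onto a component of G2. Since G1 has 1 component(s) and G2 has 2, they cannot be isomorphic.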